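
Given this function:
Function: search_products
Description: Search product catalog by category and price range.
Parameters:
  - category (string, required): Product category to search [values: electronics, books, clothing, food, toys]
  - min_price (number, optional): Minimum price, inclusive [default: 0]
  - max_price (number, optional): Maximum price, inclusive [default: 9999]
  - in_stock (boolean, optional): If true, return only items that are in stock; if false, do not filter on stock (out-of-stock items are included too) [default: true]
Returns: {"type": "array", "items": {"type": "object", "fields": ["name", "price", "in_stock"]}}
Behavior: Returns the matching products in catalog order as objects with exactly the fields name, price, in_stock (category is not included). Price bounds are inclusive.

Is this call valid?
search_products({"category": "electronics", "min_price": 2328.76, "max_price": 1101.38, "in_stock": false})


Checking all required parameters present and types match... All valid.
Valid


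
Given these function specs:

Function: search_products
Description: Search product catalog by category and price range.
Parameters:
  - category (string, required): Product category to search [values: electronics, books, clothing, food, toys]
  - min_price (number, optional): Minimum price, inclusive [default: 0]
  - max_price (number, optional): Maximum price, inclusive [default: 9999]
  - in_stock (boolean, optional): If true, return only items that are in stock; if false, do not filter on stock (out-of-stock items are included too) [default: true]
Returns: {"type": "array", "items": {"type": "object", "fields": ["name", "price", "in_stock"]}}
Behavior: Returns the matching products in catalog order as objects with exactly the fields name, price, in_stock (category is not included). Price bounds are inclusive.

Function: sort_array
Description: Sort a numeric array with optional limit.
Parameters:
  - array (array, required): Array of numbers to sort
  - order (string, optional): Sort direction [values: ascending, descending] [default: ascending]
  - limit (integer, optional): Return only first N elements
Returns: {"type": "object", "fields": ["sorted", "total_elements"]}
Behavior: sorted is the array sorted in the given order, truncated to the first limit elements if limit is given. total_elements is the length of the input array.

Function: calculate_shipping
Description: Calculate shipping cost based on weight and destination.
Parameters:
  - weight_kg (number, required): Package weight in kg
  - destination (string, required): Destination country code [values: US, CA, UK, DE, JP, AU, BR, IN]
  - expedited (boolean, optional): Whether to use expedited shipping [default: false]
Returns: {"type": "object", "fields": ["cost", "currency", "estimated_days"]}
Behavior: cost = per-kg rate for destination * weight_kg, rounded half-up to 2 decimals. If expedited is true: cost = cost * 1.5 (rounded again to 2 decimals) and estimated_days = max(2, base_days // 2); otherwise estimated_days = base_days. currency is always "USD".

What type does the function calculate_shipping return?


The calculate_shipping spec declares Returns: {"type": "object", "fields": ["cost", "currency", "estimated_days"]}
Type:
object


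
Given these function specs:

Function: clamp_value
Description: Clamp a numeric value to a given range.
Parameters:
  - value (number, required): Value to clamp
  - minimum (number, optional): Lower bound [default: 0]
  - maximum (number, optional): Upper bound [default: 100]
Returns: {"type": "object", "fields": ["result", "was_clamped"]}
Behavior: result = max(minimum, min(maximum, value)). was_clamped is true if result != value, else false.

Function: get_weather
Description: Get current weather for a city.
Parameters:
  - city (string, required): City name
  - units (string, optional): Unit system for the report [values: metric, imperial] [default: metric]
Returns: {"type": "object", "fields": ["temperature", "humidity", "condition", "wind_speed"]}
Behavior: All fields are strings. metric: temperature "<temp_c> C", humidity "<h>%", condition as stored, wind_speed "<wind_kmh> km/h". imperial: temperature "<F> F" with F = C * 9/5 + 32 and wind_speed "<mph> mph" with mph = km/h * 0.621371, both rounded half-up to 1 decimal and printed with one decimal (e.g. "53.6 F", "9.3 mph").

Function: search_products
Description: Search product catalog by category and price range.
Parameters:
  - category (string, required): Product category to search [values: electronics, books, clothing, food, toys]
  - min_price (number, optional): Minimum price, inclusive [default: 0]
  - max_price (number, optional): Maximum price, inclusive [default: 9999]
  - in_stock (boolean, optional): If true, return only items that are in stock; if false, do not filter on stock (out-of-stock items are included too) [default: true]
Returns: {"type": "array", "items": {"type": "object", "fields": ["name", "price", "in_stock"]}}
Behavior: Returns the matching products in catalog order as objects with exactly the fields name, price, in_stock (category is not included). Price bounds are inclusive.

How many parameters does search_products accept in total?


Parameters of search_products: category (required), min_price (optional), max_price (optional), in_stock (optional)
Total:
4


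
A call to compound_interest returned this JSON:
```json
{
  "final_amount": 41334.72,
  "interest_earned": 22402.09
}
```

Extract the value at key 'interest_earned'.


22402.09


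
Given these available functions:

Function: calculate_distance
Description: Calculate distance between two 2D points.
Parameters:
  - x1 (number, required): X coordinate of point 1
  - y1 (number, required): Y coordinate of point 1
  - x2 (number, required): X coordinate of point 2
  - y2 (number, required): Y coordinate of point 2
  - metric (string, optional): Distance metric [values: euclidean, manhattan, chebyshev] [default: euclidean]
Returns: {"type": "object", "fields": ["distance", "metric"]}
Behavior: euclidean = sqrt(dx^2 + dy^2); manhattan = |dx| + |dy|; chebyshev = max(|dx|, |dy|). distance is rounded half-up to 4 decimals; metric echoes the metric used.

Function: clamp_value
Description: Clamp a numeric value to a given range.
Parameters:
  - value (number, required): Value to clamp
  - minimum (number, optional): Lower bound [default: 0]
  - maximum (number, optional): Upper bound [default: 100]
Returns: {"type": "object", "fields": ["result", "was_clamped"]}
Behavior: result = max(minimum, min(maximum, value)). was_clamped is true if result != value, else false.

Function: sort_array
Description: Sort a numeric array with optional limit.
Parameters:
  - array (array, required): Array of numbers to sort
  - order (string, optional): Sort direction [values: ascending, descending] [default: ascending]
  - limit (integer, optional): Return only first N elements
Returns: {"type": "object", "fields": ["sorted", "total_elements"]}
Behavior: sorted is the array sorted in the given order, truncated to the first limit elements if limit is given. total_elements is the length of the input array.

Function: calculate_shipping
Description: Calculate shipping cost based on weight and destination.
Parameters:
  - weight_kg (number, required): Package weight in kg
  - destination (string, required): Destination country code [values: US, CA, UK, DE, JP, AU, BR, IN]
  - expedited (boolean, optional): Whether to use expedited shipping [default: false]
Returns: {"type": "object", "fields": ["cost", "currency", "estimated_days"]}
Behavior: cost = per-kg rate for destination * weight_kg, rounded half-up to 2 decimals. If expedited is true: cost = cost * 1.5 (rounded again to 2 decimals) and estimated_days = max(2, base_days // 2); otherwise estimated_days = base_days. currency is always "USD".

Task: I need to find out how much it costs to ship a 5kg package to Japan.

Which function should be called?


The task needs a function whose description is: Calculate shipping cost based on weight and destination.
calculate_shipping


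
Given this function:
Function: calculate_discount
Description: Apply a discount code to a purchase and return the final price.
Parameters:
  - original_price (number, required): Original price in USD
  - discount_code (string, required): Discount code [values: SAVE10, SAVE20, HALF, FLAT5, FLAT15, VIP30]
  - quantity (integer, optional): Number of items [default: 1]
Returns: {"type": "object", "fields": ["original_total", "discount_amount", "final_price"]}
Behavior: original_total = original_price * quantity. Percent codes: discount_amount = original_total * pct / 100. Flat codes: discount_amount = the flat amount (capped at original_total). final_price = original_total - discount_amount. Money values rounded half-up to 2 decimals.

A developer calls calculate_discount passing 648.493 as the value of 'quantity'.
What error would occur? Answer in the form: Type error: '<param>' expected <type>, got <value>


Spec: 'quantity' is declared as integer; 648.493 is a non-integer number.
Type error: 'quantity' expected integer, got 648.493


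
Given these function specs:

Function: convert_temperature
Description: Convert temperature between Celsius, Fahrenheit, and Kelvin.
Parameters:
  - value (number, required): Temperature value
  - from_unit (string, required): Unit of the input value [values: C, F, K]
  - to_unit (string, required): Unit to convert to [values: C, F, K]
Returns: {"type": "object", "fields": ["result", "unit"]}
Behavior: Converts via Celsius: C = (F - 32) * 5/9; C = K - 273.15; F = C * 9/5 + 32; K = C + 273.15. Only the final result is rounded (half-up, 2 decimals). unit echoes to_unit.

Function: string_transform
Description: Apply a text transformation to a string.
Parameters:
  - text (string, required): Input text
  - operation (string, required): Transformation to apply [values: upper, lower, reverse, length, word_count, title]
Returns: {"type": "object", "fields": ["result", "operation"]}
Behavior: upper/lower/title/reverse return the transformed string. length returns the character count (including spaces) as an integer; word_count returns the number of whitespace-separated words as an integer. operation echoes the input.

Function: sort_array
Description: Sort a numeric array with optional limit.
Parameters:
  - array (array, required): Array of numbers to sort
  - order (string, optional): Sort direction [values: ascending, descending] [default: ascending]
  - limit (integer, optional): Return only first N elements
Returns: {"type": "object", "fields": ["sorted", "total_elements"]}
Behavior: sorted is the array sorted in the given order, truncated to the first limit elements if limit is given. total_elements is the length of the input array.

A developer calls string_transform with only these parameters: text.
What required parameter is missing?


Required parameters: text, operation
Provided: text
Missing: operation
operation


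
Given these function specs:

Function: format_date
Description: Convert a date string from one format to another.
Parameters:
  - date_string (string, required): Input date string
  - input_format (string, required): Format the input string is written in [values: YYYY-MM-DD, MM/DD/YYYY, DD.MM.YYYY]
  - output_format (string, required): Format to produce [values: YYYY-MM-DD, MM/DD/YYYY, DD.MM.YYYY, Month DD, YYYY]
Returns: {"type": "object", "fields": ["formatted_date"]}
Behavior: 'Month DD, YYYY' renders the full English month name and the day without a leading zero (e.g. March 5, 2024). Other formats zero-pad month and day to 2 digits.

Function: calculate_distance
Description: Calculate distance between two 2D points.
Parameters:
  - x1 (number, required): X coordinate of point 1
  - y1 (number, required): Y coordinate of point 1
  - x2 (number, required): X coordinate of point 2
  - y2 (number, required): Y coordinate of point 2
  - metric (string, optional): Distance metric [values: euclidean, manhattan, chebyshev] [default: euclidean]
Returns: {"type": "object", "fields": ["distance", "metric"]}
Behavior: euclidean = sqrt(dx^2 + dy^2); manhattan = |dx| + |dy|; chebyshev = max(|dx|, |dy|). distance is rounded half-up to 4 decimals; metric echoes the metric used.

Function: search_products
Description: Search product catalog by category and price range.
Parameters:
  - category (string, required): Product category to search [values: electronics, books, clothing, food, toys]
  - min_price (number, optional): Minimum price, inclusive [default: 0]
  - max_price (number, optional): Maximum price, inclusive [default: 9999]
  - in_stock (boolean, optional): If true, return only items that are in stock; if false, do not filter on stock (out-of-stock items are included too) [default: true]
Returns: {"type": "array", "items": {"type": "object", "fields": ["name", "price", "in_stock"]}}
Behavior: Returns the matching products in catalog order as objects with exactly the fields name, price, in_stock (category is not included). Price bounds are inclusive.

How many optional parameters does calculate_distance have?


Parameters of calculate_distance: x1 (required), y1 (required), x2 (required), y2 (required), metric (optional)
Optional count:
1


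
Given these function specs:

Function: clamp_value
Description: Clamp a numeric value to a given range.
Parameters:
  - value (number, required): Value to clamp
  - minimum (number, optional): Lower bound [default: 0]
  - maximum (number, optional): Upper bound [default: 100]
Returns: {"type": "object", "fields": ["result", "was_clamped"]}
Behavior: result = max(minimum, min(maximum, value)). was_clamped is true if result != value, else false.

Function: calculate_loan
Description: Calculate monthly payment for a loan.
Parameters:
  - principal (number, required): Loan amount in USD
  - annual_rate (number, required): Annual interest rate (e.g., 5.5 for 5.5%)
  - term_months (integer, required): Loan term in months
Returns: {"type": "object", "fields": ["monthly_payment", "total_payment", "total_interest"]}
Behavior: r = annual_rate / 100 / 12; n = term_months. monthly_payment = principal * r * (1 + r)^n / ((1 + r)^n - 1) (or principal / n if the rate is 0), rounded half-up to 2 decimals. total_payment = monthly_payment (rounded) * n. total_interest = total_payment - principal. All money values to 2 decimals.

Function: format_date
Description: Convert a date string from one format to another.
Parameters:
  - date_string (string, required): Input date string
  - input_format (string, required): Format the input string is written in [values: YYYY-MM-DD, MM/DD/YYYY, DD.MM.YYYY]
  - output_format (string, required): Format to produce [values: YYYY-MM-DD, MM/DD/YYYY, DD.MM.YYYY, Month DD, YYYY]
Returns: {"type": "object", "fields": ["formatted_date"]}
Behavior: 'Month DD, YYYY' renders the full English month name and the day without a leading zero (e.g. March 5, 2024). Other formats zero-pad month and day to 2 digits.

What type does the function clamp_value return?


The clamp_value spec declares Returns: {"type": "object", "fields": ["result", "was_clamped"]}
Type:
object


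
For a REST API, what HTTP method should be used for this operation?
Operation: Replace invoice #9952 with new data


GET = read, POST = create, PUT = update/replace, DELETE = remove
This operation is an update/replace.
PUT


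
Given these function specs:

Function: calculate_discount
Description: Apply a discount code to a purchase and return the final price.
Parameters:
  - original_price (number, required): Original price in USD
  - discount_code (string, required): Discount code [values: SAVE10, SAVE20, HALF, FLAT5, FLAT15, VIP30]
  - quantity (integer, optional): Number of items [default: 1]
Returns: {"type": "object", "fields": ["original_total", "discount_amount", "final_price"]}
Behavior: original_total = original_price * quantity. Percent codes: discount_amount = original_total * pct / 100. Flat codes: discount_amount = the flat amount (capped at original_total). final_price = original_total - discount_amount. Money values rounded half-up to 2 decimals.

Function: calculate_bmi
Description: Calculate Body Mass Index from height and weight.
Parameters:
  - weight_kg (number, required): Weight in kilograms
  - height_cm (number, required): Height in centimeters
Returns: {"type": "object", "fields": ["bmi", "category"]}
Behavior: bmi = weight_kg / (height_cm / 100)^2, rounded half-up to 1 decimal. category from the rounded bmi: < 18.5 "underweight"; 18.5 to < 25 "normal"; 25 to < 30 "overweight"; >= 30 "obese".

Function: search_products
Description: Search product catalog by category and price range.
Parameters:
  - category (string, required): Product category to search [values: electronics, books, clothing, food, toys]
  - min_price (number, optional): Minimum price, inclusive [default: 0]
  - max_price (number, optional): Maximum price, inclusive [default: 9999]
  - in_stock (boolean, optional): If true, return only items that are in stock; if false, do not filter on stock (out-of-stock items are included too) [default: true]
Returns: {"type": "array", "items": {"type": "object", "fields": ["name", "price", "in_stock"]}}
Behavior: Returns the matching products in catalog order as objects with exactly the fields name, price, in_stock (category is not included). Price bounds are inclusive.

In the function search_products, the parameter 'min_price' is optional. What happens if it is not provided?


The search_products spec declares:
  - min_price (number, optional): Minimum price, inclusive [default: 0]
It defaults to 0


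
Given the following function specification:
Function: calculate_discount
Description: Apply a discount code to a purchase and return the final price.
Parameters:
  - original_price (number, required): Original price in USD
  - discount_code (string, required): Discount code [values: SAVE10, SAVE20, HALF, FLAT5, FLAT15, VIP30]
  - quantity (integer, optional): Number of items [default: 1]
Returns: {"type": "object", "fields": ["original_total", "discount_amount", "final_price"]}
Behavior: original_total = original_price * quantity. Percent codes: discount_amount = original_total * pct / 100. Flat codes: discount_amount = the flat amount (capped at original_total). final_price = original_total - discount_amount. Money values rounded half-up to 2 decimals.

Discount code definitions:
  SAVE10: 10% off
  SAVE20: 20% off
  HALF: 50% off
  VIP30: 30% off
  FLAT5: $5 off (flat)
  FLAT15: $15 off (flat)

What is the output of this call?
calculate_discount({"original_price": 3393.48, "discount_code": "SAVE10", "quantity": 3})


original_total = 3393.48 * 3 = 10180.44
SAVE10 = 10% off: discount_amount = 10180.44 * 10/100 = 1018.044 -> 1018.04
final_price = 10180.44 - 1018.04 = 9162.40
Output:
{"original_total": 10180.44, "discount_amount": 1018.04, "final_price": 9162.4}


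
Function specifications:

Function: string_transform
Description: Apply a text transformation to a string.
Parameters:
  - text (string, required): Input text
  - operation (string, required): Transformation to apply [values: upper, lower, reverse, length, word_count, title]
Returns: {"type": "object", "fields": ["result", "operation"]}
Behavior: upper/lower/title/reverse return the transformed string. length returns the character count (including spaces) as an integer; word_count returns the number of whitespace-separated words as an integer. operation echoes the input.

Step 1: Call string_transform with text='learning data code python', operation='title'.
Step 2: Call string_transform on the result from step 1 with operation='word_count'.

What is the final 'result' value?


Step 1: string_transform(text='learning data code python', operation='title')
  -> result = 'Learning Data Code Python'
Step 2: string_transform(text='Learning Data Code Python', operation='word_count')
  words: Learning, Data, Code, Python -> 4
  -> result = 4
4


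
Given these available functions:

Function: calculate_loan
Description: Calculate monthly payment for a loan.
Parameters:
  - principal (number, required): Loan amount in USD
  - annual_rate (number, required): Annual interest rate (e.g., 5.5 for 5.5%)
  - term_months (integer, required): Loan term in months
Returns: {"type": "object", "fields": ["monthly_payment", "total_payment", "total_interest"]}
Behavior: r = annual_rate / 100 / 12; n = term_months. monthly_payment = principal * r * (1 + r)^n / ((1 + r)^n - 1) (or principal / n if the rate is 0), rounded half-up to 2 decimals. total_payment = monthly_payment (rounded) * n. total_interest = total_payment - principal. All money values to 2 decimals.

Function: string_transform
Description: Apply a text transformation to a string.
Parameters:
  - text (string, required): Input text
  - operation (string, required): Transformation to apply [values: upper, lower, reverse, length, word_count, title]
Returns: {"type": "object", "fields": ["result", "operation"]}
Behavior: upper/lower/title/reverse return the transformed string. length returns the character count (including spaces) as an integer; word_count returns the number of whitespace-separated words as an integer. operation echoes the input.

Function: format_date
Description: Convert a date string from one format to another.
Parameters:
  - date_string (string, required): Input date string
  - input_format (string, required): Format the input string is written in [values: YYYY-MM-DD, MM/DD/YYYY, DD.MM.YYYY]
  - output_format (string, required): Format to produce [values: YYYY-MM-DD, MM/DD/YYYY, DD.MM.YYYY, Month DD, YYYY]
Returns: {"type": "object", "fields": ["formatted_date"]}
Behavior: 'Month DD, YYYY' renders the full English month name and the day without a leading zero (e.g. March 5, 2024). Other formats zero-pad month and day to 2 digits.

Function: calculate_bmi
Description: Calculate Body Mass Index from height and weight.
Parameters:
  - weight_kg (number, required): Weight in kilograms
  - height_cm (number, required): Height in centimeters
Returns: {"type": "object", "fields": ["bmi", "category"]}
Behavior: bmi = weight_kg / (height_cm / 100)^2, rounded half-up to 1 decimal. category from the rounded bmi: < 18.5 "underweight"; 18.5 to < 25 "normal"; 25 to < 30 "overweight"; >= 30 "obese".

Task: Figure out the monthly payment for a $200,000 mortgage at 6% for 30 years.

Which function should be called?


The task needs a function whose description is: Calculate monthly payment for a loan.
calculate_loan


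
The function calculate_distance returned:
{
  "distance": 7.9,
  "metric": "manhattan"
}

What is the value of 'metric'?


manhattan


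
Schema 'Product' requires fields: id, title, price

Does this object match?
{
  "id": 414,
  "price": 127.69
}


Checking required fields...
Missing: title
Invalid - missing required field 'title'


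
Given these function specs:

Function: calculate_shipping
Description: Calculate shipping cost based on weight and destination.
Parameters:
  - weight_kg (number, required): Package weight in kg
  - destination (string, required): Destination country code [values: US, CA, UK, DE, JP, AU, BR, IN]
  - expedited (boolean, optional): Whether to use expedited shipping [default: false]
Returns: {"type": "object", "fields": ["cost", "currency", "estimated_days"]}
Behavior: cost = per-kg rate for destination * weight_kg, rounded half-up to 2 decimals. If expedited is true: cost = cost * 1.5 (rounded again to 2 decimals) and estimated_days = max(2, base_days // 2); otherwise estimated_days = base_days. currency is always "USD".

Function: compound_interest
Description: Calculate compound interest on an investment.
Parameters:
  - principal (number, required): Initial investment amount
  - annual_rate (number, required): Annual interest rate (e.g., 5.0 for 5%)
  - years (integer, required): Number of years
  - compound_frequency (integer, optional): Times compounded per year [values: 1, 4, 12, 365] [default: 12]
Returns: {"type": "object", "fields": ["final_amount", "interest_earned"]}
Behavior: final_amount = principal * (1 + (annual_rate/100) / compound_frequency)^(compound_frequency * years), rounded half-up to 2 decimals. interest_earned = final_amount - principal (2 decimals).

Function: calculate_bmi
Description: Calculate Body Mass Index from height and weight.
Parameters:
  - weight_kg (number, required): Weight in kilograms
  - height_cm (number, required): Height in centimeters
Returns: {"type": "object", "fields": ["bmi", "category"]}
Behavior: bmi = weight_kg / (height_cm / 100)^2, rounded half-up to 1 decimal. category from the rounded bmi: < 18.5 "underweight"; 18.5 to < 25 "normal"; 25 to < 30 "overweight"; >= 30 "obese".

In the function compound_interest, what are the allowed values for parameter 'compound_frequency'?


The compound_interest spec declares:
  - compound_frequency (integer, optional): Times compounded per year [values: 1, 4, 12, 365] [default: 12]
Allowed values:
1, 4, 12, 365


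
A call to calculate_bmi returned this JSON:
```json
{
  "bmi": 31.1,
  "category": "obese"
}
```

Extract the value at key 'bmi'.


31.1


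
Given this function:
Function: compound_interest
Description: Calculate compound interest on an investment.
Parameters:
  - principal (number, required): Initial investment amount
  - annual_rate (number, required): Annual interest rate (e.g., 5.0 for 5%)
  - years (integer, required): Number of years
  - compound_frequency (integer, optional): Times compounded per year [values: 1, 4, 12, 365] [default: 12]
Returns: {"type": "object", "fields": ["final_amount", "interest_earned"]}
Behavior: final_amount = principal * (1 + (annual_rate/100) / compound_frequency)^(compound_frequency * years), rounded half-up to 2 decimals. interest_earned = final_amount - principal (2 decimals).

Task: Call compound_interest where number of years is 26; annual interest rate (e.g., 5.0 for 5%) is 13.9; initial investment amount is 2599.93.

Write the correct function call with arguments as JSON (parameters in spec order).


Mapping each described value to its parameter name:
  'Number of years' -> years = 26
  'Annual interest rate (e.g., 5.0 for 5%)' -> annual_rate = 13.9
  'Initial investment amount' -> principal = 2599.93
compound_interest({"principal": 2599.93, "annual_rate": 13.9, "years": 26})


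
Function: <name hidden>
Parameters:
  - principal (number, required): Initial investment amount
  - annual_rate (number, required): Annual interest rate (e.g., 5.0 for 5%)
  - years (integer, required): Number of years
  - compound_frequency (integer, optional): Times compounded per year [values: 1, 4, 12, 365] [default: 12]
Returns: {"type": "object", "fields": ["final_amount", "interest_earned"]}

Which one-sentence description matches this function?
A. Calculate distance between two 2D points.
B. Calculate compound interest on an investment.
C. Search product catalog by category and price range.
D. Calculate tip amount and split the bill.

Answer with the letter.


Parameters principal, annual_rate, years, compound_frequency and return ["final_amount", "interest_earned"] fit: Calculate compound interest on an investment.
B


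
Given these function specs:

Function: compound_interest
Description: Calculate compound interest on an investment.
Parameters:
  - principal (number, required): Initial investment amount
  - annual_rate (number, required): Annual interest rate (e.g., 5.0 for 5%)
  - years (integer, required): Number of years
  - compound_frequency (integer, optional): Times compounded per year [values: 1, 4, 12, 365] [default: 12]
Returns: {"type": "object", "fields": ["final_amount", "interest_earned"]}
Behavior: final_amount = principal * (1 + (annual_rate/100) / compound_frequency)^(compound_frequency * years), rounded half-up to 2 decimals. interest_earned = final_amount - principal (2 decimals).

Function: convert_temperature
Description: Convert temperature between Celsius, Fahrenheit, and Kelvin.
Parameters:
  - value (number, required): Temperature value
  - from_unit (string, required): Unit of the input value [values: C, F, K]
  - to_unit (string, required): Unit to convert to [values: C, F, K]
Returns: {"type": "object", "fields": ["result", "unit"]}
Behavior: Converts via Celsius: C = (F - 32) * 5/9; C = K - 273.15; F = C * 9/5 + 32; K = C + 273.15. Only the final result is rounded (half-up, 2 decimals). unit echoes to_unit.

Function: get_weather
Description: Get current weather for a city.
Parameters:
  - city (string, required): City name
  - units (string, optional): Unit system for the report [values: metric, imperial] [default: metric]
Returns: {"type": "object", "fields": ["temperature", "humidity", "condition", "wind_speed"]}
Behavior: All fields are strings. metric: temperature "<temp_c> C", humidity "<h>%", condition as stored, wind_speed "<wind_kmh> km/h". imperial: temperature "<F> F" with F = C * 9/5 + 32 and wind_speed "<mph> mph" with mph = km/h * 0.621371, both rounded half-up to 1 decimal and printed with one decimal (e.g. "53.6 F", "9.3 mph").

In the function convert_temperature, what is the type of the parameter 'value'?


The convert_temperature spec declares:
  - value (number, required): Temperature value
Type:
number


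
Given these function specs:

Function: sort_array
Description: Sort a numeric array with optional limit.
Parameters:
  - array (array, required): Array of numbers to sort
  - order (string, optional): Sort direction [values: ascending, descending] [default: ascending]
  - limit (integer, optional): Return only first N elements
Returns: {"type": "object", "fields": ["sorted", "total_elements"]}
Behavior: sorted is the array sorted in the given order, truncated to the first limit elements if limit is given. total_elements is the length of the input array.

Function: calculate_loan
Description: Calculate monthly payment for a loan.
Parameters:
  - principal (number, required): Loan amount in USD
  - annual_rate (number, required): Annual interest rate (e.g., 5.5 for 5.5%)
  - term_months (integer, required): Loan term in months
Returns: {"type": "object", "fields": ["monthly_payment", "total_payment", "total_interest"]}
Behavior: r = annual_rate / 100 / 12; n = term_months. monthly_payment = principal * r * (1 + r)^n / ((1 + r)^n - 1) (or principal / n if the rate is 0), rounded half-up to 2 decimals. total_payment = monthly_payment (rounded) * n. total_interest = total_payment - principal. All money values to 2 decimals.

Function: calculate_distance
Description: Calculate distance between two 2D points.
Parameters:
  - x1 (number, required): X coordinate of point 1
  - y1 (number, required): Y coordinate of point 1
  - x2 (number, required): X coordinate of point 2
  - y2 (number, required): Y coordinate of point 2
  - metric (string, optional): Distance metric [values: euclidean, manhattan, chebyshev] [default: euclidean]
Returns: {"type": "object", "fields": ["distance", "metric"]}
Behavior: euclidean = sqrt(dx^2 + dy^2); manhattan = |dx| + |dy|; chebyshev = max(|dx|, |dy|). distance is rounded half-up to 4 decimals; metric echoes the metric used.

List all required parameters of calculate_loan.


Parameters of calculate_loan and their required/optional flag:
  principal: required
  annual_rate: required
  term_months: required
annual_rate, principal, term_months


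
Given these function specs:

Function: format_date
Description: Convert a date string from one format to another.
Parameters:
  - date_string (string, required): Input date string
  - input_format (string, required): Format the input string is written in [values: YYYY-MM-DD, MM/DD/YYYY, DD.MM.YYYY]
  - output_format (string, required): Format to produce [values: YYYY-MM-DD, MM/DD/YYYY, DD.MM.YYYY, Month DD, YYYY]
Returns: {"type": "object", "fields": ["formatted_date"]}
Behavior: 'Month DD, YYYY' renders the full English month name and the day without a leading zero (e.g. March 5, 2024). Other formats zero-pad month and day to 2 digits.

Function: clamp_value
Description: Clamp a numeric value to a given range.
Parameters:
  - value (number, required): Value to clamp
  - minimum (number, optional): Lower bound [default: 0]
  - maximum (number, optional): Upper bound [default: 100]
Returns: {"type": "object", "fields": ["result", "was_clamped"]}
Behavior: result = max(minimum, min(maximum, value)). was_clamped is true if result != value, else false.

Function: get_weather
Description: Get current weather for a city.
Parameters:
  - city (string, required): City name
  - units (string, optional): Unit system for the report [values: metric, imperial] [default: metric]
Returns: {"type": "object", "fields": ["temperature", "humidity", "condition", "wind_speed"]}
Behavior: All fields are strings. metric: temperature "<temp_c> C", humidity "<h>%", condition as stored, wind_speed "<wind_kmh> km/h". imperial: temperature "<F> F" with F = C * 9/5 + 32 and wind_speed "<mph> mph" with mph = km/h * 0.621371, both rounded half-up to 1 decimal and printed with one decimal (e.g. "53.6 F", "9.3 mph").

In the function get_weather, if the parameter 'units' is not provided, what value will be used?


The get_weather spec declares:
  - units (string, optional): Unit system for the report [values: metric, imperial] [default: metric]
Default:
metric


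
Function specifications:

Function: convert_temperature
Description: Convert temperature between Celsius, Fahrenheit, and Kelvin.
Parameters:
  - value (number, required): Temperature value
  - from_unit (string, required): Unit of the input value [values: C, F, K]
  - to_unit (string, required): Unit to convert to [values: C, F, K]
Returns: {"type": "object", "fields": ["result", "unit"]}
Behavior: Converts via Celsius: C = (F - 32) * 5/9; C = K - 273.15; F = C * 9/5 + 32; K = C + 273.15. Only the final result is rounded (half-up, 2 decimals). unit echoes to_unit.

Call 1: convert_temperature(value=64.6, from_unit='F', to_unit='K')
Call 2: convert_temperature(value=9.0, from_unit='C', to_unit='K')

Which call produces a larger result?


Call 1:
  To C: (64.6 - 32) * 5/9 = 18.111111
  To K: 18.111111 + 273.15 = 291.261111
  Round to 2 decimals: 291.26
  -> 291.26 K
Call 2:
  Input already in C: 9
  To K: 9 + 273.15 = 282.15
  Round to 2 decimals: 282.15
  -> 282.15 K
Call 1 (291.26 K)


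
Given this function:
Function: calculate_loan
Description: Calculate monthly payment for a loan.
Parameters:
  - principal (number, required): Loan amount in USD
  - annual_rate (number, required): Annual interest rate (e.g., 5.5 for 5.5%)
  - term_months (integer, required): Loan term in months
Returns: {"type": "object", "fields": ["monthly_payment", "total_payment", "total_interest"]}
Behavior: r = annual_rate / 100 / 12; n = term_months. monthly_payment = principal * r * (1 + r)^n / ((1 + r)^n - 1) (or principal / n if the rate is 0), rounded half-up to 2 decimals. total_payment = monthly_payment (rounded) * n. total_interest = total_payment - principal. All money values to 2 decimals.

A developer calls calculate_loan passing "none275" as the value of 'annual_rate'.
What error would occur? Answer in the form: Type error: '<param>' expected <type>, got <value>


Spec: 'annual_rate' is declared as number; "none275" is a string.
Type error: 'annual_rate' expected number, got "none275"


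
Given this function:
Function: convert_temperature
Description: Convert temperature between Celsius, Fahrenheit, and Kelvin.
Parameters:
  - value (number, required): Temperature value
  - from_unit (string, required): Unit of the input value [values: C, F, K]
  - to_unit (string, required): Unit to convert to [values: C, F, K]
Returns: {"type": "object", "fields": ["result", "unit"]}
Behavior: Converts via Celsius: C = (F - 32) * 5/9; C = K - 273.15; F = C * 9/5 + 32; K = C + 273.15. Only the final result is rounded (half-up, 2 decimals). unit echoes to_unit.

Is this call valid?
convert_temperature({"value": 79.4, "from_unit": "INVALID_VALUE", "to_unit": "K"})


Checking parameter values...
Parameter 'from_unit' has value 'INVALID_VALUE' not in allowed: C, F, K
Invalid - 'from_unit' must be one of C, F, K


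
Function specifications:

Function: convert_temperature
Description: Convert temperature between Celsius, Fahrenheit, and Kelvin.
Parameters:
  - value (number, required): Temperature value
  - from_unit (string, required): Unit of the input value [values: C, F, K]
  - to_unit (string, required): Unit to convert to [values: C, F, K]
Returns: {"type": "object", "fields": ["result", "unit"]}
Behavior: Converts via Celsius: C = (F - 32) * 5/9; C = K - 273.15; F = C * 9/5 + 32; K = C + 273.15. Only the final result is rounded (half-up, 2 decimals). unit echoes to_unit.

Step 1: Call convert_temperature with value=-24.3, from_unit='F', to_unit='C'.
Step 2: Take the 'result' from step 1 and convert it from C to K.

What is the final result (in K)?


Step 1: convert_temperature(value=-24.3, from_unit=F, to_unit=C)
  To C: (-24.3 - 32) * 5/9 = -31.277778
  Target is C: -31.277778
  Round to 2 decimals: -31.28
  -> result = -31.28 C
Step 2: convert_temperature(value=-31.28, from_unit=C, to_unit=K)
  Input already in C: -31.28
  To K: -31.28 + 273.15 = 241.87
  Round to 2 decimals: 241.87
  -> result = 241.87 K
241.87 K


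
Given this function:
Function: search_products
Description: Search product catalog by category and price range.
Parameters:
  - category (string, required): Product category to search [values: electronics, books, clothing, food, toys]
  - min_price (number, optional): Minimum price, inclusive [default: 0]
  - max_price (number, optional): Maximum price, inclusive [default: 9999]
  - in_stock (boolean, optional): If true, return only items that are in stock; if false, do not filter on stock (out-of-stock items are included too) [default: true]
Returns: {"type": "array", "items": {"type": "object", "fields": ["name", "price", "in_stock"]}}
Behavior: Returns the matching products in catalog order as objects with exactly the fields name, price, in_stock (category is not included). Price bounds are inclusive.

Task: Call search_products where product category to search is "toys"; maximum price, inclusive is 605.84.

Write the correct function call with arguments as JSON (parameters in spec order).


Mapping each described value to its parameter name:
  'Product category to search' -> category = "toys"
  'Maximum price, inclusive' -> max_price = 605.84
search_products({"category": "toys", "max_price": 605.84})


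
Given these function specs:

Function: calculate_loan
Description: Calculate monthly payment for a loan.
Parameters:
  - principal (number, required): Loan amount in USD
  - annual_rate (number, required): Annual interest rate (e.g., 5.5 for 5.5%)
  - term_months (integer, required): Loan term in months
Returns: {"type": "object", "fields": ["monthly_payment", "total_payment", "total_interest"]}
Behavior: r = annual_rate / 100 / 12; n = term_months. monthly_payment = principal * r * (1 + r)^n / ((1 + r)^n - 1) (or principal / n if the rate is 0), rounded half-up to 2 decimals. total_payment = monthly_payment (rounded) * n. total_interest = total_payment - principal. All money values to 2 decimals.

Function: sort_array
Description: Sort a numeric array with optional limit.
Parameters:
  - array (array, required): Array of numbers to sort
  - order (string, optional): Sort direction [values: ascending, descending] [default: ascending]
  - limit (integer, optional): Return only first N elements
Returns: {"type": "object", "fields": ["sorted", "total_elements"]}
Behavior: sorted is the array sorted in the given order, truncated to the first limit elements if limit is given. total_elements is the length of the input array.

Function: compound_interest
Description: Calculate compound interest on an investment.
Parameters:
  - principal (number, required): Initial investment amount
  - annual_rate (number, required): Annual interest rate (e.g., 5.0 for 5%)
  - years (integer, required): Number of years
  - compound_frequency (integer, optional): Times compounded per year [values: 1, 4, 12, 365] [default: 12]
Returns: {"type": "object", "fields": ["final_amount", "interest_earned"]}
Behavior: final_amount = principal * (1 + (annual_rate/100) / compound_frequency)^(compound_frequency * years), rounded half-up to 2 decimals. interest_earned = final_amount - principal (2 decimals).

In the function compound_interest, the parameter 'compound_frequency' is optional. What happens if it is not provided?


The compound_interest spec declares:
  - compound_frequency (integer, optional): Times compounded per year [values: 1, 4, 12, 365] [default: 12]
It defaults to 12
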